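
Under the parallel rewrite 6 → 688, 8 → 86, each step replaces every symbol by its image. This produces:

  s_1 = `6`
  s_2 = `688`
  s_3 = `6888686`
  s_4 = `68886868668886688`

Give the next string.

Replace each of the 17 characters of 68886868668886688 in place — 688 86 86 86 688 86 688 86 688 688 86 86 86 688 688 86 86 — and concatenate.

68886868668886688866886888686866886888686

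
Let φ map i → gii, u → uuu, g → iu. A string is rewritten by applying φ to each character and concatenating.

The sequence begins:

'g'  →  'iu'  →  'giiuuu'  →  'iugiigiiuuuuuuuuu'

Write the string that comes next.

giiuuuiugiigiiiugiigiiuuuuuuuuuuuuuuuuuuuuuuuuuuu

Applying the rule to each of the 17 symbols of iugiigiiuuuuuuuuu gives the pieces gii uuu iu gii gii iu gii gii uuu uuu uuu uuu uuu uuu uuu uuu uuu, which concatenate to the answer.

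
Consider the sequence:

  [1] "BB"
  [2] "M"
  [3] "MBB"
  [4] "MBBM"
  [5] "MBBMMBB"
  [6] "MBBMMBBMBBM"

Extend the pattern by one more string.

MBBMMBBMBBMMBBMMBB

Each term (from the third on) is the previous term followed by the one before it: term 3 = M·BB = MBB.
So term 7 is MBBMMBBMBBM·MBBMMBB.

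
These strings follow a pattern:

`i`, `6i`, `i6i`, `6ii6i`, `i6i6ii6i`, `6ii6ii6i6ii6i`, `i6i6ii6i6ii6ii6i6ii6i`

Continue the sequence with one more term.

6ii6ii6i6ii6ii6i6ii6i6ii6ii6i6ii6i

From term 3 onward, concatenate the second-to-last term with the last: i·6i = i6i, 6i·i6i = 6ii6i, …
The next term joins 6ii6ii6i6ii6i and i6i6ii6i6ii6ii6i6ii6i.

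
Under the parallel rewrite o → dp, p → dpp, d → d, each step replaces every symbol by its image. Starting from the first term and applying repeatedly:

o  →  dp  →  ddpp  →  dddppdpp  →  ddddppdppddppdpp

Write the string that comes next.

dddddppdppddppdppdddppdppddppdpp

Replace each of the 16 characters of ddddppdppddppdpp in place — d d d d dpp dpp d dpp dpp d d dpp dpp d dpp dpp — and concatenate.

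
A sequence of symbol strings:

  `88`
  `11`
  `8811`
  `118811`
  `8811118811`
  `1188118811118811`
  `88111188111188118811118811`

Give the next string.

118811881111881188111188111188118811118811

From term 3 onward, concatenate the second-to-last term with the last: 88·11 = 8811, 11·8811 = 118811, …
Continuing: 1188118811118811 · 88111188111188118811118811 gives term 8.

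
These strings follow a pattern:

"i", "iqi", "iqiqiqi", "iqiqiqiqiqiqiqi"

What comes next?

s(k+1) = s(k)·q·s(k) — each term doubles the last with 'q' between the halves.
Doubling iqiqiqiqiqiqiqi with 'q' between the halves:

iqiqiqiqiqiqiqiqiqiqiqiqiqiqiqi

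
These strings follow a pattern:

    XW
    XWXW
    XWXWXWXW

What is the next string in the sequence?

s(k+1) = s(k)·s(k) — each term doubles the last.
Doubling XWXWXWXW:

XWXWXWXWXWXWXWXW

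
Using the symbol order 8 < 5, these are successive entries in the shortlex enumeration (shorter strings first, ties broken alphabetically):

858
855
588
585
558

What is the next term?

555

The successor of 558 increments the rightmost position that isn't already 5 and resets every position after it to 8.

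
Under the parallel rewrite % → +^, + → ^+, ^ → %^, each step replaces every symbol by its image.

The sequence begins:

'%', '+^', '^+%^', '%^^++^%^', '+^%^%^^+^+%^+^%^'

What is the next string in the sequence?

φ(+^%^%^^+^+%^+^%^) expands symbol-by-symbol to ^+ %^ +^ %^ +^ %^ %^ ^+ %^ ^+ +^ %^ ^+ %^ +^ %^; joining the 16 pieces gives the next term.

^+%^+^%^+^%^%^^+%^^++^%^^+%^+^%^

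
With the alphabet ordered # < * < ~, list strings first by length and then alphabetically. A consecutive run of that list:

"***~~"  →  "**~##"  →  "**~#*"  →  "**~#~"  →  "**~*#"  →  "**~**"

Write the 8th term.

Advancing 2 positions from **~** through **~** → **~*~ reaches term 8.

**~~#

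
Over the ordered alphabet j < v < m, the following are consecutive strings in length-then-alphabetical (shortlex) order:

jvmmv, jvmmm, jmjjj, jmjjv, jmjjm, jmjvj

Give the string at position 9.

Advancing 3 positions from jmjvj through jmjvj → jmjvv → jmjvm reaches term 9.

jmjmj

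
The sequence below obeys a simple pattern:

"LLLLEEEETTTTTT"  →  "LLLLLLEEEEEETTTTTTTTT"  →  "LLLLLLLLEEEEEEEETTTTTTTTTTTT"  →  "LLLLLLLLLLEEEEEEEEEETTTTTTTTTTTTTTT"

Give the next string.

LLLLLLLLLLLLEEEEEEEEEEEETTTTTTTTTTTTTTTTTT

Term n consists of 2n L's, followed by 2n E's, followed by 3n T's, where the shown terms are n = 2, 3, 4, 5.
At n = 6 the blocks have lengths 12, 12, 18.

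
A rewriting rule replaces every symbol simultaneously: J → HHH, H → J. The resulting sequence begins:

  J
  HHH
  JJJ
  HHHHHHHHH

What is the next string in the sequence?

JJJJJJJJJ

Apply φ to HHHHHHHHH symbol by symbol: H→J, H→J, H→J, H→J, H→J, H→J, H→J, H→J, H→J; joined: J J J J J J J J J.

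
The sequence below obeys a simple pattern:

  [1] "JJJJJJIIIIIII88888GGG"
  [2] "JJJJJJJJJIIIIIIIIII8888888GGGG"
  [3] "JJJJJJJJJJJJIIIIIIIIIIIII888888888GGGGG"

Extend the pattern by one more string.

JJJJJJJJJJJJJJJIIIIIIIIIIIIIIII88888888888GGGGGG

Each string has the form J^{3n} I^{3n+1} 8^{2n+1} G^{n+1}, where the shown terms are n = 2, 3, 4.
Setting n = 5 gives 15, 16, 11, 6 characters in each block.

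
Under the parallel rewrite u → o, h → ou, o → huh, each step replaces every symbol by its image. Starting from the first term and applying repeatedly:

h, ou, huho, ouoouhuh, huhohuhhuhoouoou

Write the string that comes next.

ouoouhuhouoououoouhuhhuhohuhhuho

φ(huhohuhhuhoouoou) expands symbol-by-symbol to ou o ou huh ou o ou ou o ou huh huh o huh huh o; joining the 16 pieces gives the next term.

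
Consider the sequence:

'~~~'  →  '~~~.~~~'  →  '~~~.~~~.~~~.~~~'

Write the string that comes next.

Each string is two copies of the previous one joined by '.'.
Doubling ~~~.~~~.~~~.~~~ with '.' between the halves:

~~~.~~~.~~~.~~~.~~~.~~~.~~~.~~~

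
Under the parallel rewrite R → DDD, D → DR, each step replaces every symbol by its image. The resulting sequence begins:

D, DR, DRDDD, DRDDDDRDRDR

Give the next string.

DRDDDDRDRDRDRDDDDRDDDDRDDD

Expanding DRDDDDRDRDR: D→DR, R→DDD, D→DR, D→DR, D→DR, D→DR, R→DDD, D→DR, R→DDD, D→DR, R→DDD. Concatenated: DR DDD DR DR DR DR DDD DR DDD DR DDD.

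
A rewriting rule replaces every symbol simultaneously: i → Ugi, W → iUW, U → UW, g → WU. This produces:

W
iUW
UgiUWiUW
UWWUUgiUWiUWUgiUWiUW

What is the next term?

Rewriting the 20 symbols of UWWUUgiUWiUWUgiUWiUW one by one yields UW iUW iUW UW UW WU Ugi UW iUW Ugi UW iUW UW WU Ugi UW iUW Ugi UW iUW; concatenated:

UWiUWiUWUWUWWUUgiUWiUWUgiUWiUWUWWUUgiUWiUWUgiUWiUW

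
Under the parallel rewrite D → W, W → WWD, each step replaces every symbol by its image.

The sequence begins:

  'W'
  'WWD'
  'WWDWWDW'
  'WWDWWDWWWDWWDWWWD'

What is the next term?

Replace each of the 17 characters of WWDWWDWWWDWWDWWWD in place — WWD WWD W WWD WWD W WWD WWD WWD W WWD WWD W WWD WWD WWD W — and concatenate.

WWDWWDWWWDWWDWWWDWWDWWDWWWDWWDWWWDWWDWWDW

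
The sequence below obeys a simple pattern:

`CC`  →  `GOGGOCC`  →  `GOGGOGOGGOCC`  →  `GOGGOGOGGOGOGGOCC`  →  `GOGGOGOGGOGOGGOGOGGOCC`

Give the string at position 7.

GOGGOGOGGOGOGGOGOGGOGOGGOGOGGOCC

The strings grow by a fixed prefix GOGGO each time.
From GOGGOGOGGOGOGGOGOGGOCC, 2 further steps: GOGGOGOGGOGOGGOGOGGOCC → GOGGOGOGGOGOGGOGOGGOGOGGOCC → (answer).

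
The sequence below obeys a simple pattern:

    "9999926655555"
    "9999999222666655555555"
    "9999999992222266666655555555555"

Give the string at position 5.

9999999999999222222222666666666655555555555555555

The n-th term is 2n+3 9's then 2n-1 2's then 2n 6's then 3n+2 5's (n = 1, 2, …).
At n = 5 the blocks have lengths 13, 9, 10, 17.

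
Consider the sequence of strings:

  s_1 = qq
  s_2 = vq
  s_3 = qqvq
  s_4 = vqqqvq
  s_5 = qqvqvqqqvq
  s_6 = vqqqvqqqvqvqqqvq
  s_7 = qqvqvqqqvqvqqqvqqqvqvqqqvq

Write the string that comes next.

vqqqvqqqvqvqqqvqqqvqvqqqvqvqqqvqqqvqvqqqvq

Each term (from the third on) is the two preceding terms concatenated in order: term 3 = qq·vq = qqvq.
Continuing: vqqqvqqqvqvqqqvq · qqvqvqqqvqvqqqvqqqvqvqqqvq gives term 8.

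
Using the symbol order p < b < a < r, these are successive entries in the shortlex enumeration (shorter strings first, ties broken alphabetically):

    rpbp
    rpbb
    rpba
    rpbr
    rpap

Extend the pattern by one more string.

rpab

Treat rpap as a base-4 numeral over the given alphabet and add one, carrying through any trailing r's.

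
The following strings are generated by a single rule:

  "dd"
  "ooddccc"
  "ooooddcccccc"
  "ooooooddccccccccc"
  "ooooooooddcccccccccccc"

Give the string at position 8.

Each term wraps the previous one in oo on the left and ccc on the right.
From ooooooooddcccccccccccc, 3 further steps: ooooooooddcccccccccccc → ooooooooooddccccccccccccccc → ooooooooooooddcccccccccccccccccc → (answer).

ooooooooooooooddccccccccccccccccccccc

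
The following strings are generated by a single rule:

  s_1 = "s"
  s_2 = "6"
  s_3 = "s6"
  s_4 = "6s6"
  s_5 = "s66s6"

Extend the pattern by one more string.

6s6s66s6

From term 3 onward, concatenate the second-to-last term with the last: s·6 = s6, 6·s6 = 6s6, …
Continuing: 6s6 · s66s6 gives term 6.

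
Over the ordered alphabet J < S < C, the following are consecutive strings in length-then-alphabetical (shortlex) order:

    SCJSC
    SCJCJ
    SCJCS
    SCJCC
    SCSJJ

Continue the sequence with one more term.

Find the rightmost character of SCSJJ below C, bump it to the next letter, and reset everything to its right to J.

SCSJS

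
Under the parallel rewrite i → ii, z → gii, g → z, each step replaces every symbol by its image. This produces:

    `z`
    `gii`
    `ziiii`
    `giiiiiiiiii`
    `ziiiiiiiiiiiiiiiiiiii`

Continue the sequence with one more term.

giiiiiiiiiiiiiiiiiiiiiiiiiiiiiiiiiiiiiiiiii

Applying the rule to each of the 21 symbols of ziiiiiiiiiiiiiiiiiiii gives the pieces gii ii ii ii ii ii ii ii ii ii ii ii ii ii ii ii ii ii ii ii ii, which concatenate to the answer.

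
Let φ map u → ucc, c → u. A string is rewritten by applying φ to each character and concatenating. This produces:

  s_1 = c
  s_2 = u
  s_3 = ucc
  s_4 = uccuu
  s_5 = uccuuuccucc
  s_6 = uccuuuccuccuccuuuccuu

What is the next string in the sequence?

Rewriting the 21 symbols of uccuuuccuccuccuuuccuu one by one yields ucc u u ucc ucc ucc u u ucc u u ucc u u ucc ucc ucc u u ucc ucc; concatenated:

uccuuuccuccuccuuuccuuuccuuuccuccuccuuuccucc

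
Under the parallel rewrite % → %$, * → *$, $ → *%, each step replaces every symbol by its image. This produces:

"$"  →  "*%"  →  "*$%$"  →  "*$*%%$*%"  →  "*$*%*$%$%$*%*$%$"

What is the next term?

Rewriting the 16 symbols of *$*%*$%$%$*%*$%$ one by one yields *$ *% *$ %$ *$ *% %$ *% %$ *% *$ %$ *$ *% %$ *%; concatenated:

*$*%*$%$*$*%%$*%%$*%*$%$*$*%%$*%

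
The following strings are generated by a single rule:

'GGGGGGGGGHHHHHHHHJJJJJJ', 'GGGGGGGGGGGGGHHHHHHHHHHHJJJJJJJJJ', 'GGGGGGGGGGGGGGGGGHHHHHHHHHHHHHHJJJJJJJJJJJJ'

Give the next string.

GGGGGGGGGGGGGGGGGGGGGHHHHHHHHHHHHHHHHHJJJJJJJJJJJJJJJ

Reading off run lengths: G runs 9, 13, 17; H runs 8, 11, 14; J runs 6, 9, 12 — each is linear in n, where the shown terms are n = 2, 3, 4.
At n = 5 the blocks have lengths 21, 17, 15.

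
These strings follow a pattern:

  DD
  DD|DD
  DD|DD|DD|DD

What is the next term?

DD|DD|DD|DD|DD|DD|DD|DD

Each string is two copies of the previous one joined by '|'.
So the next term is two copies of DD|DD|DD|DD with '|' between the halves.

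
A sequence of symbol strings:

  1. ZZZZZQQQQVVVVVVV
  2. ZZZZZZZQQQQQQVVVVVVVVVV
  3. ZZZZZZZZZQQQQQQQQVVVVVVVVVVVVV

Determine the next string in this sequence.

Reading off run lengths: Z runs 5, 7, 9; Q runs 4, 6, 8; V runs 7, 10, 13 — each is linear in n, where the shown terms are n = 2, 3, 4.
Setting n = 5 gives 11, 10, 16 characters in each block.

ZZZZZZZZZZZQQQQQQQQQQVVVVVVVVVVVVVVVV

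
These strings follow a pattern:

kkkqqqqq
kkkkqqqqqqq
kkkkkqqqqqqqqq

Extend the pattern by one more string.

kkkkkkqqqqqqqqqqq

The n-th term is n k's then 2n-1 q's, where the shown terms are n = 3, 4, 5.
Setting n = 6 gives 6, 11 characters in each block.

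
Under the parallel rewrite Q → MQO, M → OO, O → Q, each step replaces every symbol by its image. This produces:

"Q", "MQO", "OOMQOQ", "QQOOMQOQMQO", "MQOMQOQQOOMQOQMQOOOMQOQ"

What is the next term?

φ(MQOMQOQQOOMQOQMQOOOMQOQ) expands symbol-by-symbol to OO MQO Q OO MQO Q MQO MQO Q Q OO MQO Q MQO OO MQO Q Q Q OO MQO Q MQO; joining the 23 pieces gives the next term.

OOMQOQOOMQOQMQOMQOQQOOMQOQMQOOOMQOQQQOOMQOQMQO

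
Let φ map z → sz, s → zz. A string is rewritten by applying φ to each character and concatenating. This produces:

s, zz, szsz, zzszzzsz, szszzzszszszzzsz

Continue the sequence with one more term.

Rewriting the 16 symbols of szszzzszszszzzsz one by one yields zz sz zz sz sz sz zz sz zz sz zz sz sz sz zz sz; concatenated:

zzszzzszszszzzszzzszzzszszszzzsz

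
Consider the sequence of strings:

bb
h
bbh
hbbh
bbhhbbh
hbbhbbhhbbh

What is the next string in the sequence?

This is a Fibonacci-style word recurrence s(k) = s(k−2)·s(k−1): e.g. bb·h = bbh.
So term 7 is bbhhbbh·hbbhbbhhbbh.

bbhhbbhhbbhbbhhbbh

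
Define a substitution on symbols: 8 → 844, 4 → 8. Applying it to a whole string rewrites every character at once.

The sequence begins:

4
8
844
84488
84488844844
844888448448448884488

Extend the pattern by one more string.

φ(844888448448448884488) expands symbol-by-symbol to 844 8 8 844 844 844 8 8 844 8 8 844 8 8 844 844 844 8 8 844 844; joining the 21 pieces gives the next term.

8448884484484488844888448884484484488844844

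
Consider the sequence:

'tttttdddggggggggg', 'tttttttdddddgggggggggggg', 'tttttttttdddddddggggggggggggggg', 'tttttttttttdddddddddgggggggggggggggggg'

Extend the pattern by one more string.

Each string has the form t^{2n+1} d^{2n-1} g^{3n+3}, where the shown terms are n = 2, 3, 4, 5.
For the next term, n = 6, so the run lengths are 13, 11, 21.

tttttttttttttdddddddddddggggggggggggggggggggg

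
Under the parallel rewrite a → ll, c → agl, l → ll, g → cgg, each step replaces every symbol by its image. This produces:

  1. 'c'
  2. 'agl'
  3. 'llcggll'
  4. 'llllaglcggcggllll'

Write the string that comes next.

φ(llllaglcggcggllll) expands symbol-by-symbol to ll ll ll ll ll cgg ll agl cgg cgg agl cgg cgg ll ll ll ll; joining the 17 pieces gives the next term.

llllllllllcggllaglcggcggaglcggcggllllllll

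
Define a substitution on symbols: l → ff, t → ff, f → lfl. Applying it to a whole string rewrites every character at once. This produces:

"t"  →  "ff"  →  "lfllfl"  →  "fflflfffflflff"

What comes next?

lfllflfflflfflfllfllfllflfflflfflfllfl

Replace each of the 14 characters of fflflfffflflff in place — lfl lfl ff lfl ff lfl lfl lfl lfl ff lfl ff lfl lfl — and concatenate.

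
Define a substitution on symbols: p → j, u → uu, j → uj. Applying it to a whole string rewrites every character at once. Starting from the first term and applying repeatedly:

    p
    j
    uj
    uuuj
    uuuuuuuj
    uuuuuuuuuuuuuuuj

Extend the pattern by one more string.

Rewriting the 16 symbols of uuuuuuuuuuuuuuuj one by one yields uu uu uu uu uu uu uu uu uu uu uu uu uu uu uu uj; concatenated:

uuuuuuuuuuuuuuuuuuuuuuuuuuuuuuuj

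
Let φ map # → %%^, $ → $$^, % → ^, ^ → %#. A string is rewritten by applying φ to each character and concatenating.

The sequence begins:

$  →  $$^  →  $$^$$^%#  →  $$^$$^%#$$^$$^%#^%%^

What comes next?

Applying the rule to each of the 20 symbols of $$^$$^%#$$^$$^%#^%%^ gives the pieces $$^ $$^ %# $$^ $$^ %# ^ %%^ $$^ $$^ %# $$^ $$^ %# ^ %%^ %# ^ ^ %#, which concatenate to the answer.

$$^$$^%#$$^$$^%#^%%^$$^$$^%#$$^$$^%#^%%^%#^^%#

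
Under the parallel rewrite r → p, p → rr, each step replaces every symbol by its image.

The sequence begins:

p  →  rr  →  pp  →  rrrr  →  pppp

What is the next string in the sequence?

rrrrrrrr

Rewriting each symbol of pppp: p→rr, p→rr, p→rr, p→rr, which concatenates to rr rr rr rr.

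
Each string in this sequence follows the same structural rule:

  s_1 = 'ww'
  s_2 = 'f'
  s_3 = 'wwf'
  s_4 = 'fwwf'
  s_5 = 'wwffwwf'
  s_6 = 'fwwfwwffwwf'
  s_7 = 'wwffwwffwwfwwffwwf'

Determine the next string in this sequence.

This is a Fibonacci-style word recurrence s(k) = s(k−2)·s(k−1): e.g. ww·f = wwf.
So term 8 is fwwfwwffwwf·wwffwwffwwfwwffwwf.

fwwfwwffwwfwwffwwffwwfwwffwwf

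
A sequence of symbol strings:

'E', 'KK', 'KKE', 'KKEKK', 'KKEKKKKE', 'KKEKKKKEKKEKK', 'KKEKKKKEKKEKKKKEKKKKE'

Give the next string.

This is a Fibonacci-style word recurrence s(k) = s(k−1)·s(k−2): e.g. KK·E = KKE.
The next term joins KKEKKKKEKKEKKKKEKKKKE and KKEKKKKEKKEKK.

KKEKKKKEKKEKKKKEKKKKEKKEKKKKEKKEKK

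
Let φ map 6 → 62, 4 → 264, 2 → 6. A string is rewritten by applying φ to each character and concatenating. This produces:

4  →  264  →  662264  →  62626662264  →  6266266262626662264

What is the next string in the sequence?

62662626626266266266262626662264

Replace each of the 19 characters of 6266266262626662264 in place — 62 6 62 62 6 62 62 6 62 6 62 6 62 62 62 6 6 62 264 — and concatenate.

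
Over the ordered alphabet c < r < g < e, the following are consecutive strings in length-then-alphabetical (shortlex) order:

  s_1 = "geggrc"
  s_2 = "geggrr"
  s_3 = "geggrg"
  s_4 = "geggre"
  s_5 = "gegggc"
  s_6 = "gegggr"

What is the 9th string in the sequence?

Advancing 3 positions from gegggr through gegggr → gegggg → geggge reaches term 9.

geggec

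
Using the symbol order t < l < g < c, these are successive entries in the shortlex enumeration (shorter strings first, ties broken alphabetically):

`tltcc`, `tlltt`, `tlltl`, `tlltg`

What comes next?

tlltc

Treat tlltg as a base-4 numeral over the given alphabet and add one, carrying through any trailing c's.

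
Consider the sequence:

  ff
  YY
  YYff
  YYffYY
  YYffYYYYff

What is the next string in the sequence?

YYffYYYYffYYffYY

Each term (from the third on) is the previous term followed by the one before it: term 3 = YY·ff = YYff.
The next term joins YYffYYYYff and YYffYY.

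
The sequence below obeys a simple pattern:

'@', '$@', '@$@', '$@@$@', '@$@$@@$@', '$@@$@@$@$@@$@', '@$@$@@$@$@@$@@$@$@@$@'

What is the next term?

$@@$@@$@$@@$@@$@$@@$@$@@$@@$@$@@$@

This is a Fibonacci-style word recurrence s(k) = s(k−2)·s(k−1): e.g. @·$@ = @$@.
So term 8 is $@@$@@$@$@@$@·@$@$@@$@$@@$@@$@$@@$@.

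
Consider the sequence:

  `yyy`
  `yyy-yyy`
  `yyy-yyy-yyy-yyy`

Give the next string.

Every step duplicates the string with '-' between the halves.
So the next term is two copies of yyy-yyy-yyy-yyy with '-' between the halves.

yyy-yyy-yyy-yyy-yyy-yyy-yyy-yyy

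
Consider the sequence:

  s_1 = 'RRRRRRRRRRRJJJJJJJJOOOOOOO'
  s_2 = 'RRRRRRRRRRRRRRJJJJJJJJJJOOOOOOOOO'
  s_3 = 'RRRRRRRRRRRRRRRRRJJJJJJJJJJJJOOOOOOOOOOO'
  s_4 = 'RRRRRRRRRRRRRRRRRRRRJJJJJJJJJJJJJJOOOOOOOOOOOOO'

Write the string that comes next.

Reading off run lengths: R runs 11, 14, 17, 20; J runs 8, 10, 12, 14; O runs 7, 9, 11, 13 — each is linear in n, where the shown terms are n = 3, 4, 5, 6.
For the next term, n = 7, so the run lengths are 23, 16, 15.

RRRRRRRRRRRRRRRRRRRRRRRJJJJJJJJJJJJJJJJOOOOOOOOOOOOOOO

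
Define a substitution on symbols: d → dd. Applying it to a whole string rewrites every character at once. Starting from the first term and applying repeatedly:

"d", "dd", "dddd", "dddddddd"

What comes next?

dddddddddddddddd

Expanding dddddddd: d→dd, d→dd, d→dd, d→dd, d→dd, d→dd, d→dd, d→dd. Concatenated: dd dd dd dd dd dd dd dd.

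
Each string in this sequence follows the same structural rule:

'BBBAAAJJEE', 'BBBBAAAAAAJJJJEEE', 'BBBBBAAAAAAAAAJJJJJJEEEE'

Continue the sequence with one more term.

Reading off run lengths: B runs 3, 4, 5; A runs 3, 6, 9; J runs 2, 4, 6; E runs 2, 3, 4 — each is linear in n (n = 1, 2, …).
Setting n = 4 gives 6, 12, 8, 5 characters in each block.

BBBBBBAAAAAAAAAAAAJJJJJJJJEEEEE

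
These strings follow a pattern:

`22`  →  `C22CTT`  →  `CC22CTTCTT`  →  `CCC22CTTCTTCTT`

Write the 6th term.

Every step adds C to the front and CTT to the end of the previous string.
From CCC22CTTCTTCTT, 2 further steps: CCC22CTTCTTCTT → CCCC22CTTCTTCTTCTT → (answer).

CCCCC22CTTCTTCTTCTTCTT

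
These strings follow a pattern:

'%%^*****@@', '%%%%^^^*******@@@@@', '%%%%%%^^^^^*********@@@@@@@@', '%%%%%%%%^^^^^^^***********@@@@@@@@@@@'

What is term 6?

%%%%%%%%%%%%^^^^^^^^^^^***************@@@@@@@@@@@@@@@@@

Term n consists of 2n %'s, followed by 2n-1 ^'s, followed by 2n+3 *'s, followed by 3n-1 @'s (n = 1, 2, …).
For term 6, n = 6, so the run lengths are 12, 11, 15, 17.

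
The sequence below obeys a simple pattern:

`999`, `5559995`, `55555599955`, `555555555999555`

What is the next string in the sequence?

Each term wraps the previous one in 555 on the left and 5 on the right.
Applying this once more to 555555555999555:

5555555555559995555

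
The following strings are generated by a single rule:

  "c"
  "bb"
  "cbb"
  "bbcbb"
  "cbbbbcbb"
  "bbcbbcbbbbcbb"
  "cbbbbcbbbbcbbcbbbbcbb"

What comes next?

Each term (from the third on) is the two preceding terms concatenated in order: term 3 = c·bb = cbb.
So term 8 is bbcbbcbbbbcbb·cbbbbcbbbbcbbcbbbbcbb.

bbcbbcbbbbcbbcbbbbcbbbbcbbcbbbbcbb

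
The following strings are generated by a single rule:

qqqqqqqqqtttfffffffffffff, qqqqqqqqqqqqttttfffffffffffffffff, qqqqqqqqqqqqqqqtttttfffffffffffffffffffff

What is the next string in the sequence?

Term n consists of 3n q's, followed by n t's, followed by 4n+1 f's, where the shown terms are n = 3, 4, 5.
Setting n = 6 gives 18, 6, 25 characters in each block.

qqqqqqqqqqqqqqqqqqttttttfffffffffffffffffffffffff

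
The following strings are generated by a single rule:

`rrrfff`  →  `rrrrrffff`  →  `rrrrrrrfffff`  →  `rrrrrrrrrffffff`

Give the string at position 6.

rrrrrrrrrrrrrffffffff

The n-th term is 2n+1 r's then n+2 f's (n = 1, 2, …).
For term 6, n = 6, so the run lengths are 13, 8.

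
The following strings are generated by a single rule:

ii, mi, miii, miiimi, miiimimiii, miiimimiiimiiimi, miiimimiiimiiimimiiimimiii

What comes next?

miiimimiiimiiimimiiimimiiimiiimimiiimiiimi

From term 3 onward, concatenate the last term with the second-to-last: mi·ii = miii, miii·mi = miiimi, …
So term 8 is miiimimiiimiiimimiiimimiii·miiimimiiimiiimi.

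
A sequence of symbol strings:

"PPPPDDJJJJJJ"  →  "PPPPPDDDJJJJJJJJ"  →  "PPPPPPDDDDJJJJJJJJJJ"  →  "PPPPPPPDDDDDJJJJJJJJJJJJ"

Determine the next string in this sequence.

Each string has the form P^{n+1} D^{n-1} J^{2n}, where the shown terms are n = 3, 4, 5, 6.
Setting n = 7 gives 8, 6, 14 characters in each block.

PPPPPPPPDDDDDDJJJJJJJJJJJJJJ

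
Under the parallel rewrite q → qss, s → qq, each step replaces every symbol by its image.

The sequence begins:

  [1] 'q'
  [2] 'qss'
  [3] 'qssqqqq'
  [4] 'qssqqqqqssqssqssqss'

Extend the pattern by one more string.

qssqqqqqssqssqssqssqssqqqqqssqqqqqssqqqqqssqqqq

Replace each of the 19 characters of qssqqqqqssqssqssqss in place — qss qq qq qss qss qss qss qss qq qq qss qq qq qss qq qq qss qq qq — and concatenate.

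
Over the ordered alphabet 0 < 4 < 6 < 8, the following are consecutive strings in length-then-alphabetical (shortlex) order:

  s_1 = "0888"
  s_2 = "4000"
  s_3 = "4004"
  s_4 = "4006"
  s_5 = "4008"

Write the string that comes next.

Treat 4008 as a base-4 numeral over the given alphabet and add one, carrying through any trailing 8's.

4040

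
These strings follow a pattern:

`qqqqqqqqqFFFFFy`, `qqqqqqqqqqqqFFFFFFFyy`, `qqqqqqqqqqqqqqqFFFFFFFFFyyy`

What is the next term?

qqqqqqqqqqqqqqqqqqFFFFFFFFFFFyyyy

Reading off run lengths: q runs 9, 12, 15; F runs 5, 7, 9; y runs 1, 2, 3 — each is linear in n, where the shown terms are n = 2, 3, 4.
At n = 5 the blocks have lengths 18, 11, 4.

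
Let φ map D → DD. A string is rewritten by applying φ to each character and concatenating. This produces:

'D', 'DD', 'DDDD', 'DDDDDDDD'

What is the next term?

DDDDDDDDDDDDDDDD

Expanding DDDDDDDD: D→DD, D→DD, D→DD, D→DD, D→DD, D→DD, D→DD, D→DD. Concatenated: DD DD DD DD DD DD DD DD.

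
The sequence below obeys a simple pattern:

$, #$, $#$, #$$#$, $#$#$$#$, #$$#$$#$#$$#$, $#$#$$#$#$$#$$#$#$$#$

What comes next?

#$$#$$#$#$$#$$#$#$$#$#$$#$$#$#$$#$

This is a Fibonacci-style word recurrence s(k) = s(k−2)·s(k−1): e.g. $·#$ = $#$.
The next term joins #$$#$$#$#$$#$ and $#$#$$#$#$$#$$#$#$$#$.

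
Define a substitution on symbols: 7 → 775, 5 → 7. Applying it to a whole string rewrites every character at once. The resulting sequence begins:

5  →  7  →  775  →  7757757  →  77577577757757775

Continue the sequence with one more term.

φ(77577577757757775) expands symbol-by-symbol to 775 775 7 775 775 7 775 775 775 7 775 775 7 775 775 775 7; joining the 17 pieces gives the next term.

77577577757757775775775777577577757757757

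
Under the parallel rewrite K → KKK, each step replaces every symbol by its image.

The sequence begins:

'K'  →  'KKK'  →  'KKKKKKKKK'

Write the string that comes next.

KKKKKKKKKKKKKKKKKKKKKKKKKKK

Apply φ to KKKKKKKKK symbol by symbol: K→KKK, K→KKK, K→KKK, K→KKK, K→KKK, K→KKK, K→KKK, K→KKK, K→KKK; joined: KKK KKK KKK KKK KKK KKK KKK KKK KKK.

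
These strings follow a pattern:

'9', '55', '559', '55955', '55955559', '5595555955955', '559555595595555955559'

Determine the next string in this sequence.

5595555955955559555595595555955955

This is a Fibonacci-style word recurrence s(k) = s(k−1)·s(k−2): e.g. 55·9 = 559.
Continuing: 559555595595555955559 · 5595555955955 gives term 8.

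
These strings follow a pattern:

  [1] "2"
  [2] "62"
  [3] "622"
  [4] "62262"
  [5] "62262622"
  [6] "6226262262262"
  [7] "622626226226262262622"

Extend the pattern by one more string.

From term 3 onward, concatenate the last term with the second-to-last: 62·2 = 622, 622·62 = 62262, …
So term 8 is 622626226226262262622·6226262262262.

6226262262262622626226226262262262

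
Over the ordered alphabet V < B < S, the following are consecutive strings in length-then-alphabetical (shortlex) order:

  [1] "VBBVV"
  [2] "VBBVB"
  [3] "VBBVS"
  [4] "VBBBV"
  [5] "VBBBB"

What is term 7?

VBBSV

Continuing the enumeration 2 steps past VBBBB: VBBBB → VBBBS → (answer).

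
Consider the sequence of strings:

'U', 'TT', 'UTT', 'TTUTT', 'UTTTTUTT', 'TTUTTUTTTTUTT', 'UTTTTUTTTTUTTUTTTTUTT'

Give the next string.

This is a Fibonacci-style word recurrence s(k) = s(k−2)·s(k−1): e.g. U·TT = UTT.
The next term joins TTUTTUTTTTUTT and UTTTTUTTTTUTTUTTTTUTT.

TTUTTUTTTTUTTUTTTTUTTTTUTTUTTTTUTT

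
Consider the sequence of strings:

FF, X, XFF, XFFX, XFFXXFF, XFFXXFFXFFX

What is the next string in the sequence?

XFFXXFFXFFXXFFXXFF

From term 3 onward, concatenate the last term with the second-to-last: X·FF = XFF, XFF·X = XFFX, …
So term 7 is XFFXXFFXFFX·XFFXXFF.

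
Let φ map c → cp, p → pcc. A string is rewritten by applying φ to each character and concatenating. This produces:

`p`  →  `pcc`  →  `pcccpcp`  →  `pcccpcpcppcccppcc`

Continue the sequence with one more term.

pcccpcpcppcccppcccppccpcccpcpcppccpcccpcp

Replace each of the 17 characters of pcccpcpcppcccppcc in place — pcc cp cp cp pcc cp pcc cp pcc pcc cp cp cp pcc pcc cp cp — and concatenate.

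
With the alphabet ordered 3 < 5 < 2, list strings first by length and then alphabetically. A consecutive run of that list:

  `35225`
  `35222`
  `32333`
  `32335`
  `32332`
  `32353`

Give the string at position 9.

Continuing the enumeration 3 steps past 32353: 32353 → 32355 → 32352 → (answer).

32323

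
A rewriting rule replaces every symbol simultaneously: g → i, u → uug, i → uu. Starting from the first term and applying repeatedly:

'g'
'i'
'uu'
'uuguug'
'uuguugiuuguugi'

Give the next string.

uuguugiuuguugiuuuuguugiuuguugiuu

Applying the rule to each of the 14 symbols of uuguugiuuguugi gives the pieces uug uug i uug uug i uu uug uug i uug uug i uu, which concatenate to the answer.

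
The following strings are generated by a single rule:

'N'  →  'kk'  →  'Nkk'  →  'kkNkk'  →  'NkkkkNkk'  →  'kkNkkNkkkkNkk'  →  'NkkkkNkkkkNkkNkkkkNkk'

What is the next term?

kkNkkNkkkkNkkNkkkkNkkkkNkkNkkkkNkk

This is a Fibonacci-style word recurrence s(k) = s(k−2)·s(k−1): e.g. N·kk = Nkk.
So term 8 is kkNkkNkkkkNkk·NkkkkNkkkkNkkNkkkkNkk.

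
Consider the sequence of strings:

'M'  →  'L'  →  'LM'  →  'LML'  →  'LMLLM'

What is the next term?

LMLLMLML

From term 3 onward, concatenate the last term with the second-to-last: L·M = LM, LM·L = LML, …
Continuing: LMLLM · LML gives term 6.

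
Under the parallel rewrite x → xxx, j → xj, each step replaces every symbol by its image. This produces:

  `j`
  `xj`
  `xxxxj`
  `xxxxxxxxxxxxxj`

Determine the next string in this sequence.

xxxxxxxxxxxxxxxxxxxxxxxxxxxxxxxxxxxxxxxxj

Replace each of the 14 characters of xxxxxxxxxxxxxj in place — xxx xxx xxx xxx xxx xxx xxx xxx xxx xxx xxx xxx xxx xj — and concatenate.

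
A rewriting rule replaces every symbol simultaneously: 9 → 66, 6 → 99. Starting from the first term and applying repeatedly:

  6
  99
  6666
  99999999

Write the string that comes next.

6666666666666666

Expanding 99999999: 9→66, 9→66, 9→66, 9→66, 9→66, 9→66, 9→66, 9→66. Concatenated: 66 66 66 66 66 66 66 66.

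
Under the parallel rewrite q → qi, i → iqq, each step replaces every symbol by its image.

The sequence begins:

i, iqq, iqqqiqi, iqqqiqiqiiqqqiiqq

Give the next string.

Rewriting the 17 symbols of iqqqiqiqiiqqqiiqq one by one yields iqq qi qi qi iqq qi iqq qi iqq iqq qi qi qi iqq iqq qi qi; concatenated:

iqqqiqiqiiqqqiiqqqiiqqiqqqiqiqiiqqiqqqiqi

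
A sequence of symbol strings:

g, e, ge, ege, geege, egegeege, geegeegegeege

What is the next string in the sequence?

Each term (from the third on) is the two preceding terms concatenated in order: term 3 = g·e = ge.
So term 8 is egegeege·geegeegegeege.

egegeegegeegeegegeege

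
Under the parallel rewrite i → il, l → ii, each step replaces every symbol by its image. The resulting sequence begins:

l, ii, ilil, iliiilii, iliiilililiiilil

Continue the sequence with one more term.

φ(iliiilililiiilil) expands symbol-by-symbol to il ii il il il ii il ii il ii il il il ii il ii; joining the 16 pieces gives the next term.

iliiilililiiiliiiliiilililiiilii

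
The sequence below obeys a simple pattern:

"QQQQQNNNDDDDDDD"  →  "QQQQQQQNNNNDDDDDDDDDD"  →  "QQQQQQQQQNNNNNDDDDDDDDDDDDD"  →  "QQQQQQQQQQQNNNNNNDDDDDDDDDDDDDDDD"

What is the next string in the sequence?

Reading off run lengths: Q runs 5, 7, 9, 11; N runs 3, 4, 5, 6; D runs 7, 10, 13, 16 — each is linear in n, where the shown terms are n = 2, 3, 4, 5.
For the next term, n = 6, so the run lengths are 13, 7, 19.

QQQQQQQQQQQQQNNNNNNNDDDDDDDDDDDDDDDDDDD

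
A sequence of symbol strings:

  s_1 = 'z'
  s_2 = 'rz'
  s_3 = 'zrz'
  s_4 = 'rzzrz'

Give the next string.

This is a Fibonacci-style word recurrence s(k) = s(k−2)·s(k−1): e.g. z·rz = zrz.
So term 5 is zrz·rzzrz.

zrzrzzrz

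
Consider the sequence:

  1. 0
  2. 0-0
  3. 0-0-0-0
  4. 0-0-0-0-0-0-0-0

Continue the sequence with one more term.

Each string is two copies of the previous one joined by '-'.
Doubling 0-0-0-0-0-0-0-0 with '-' between the halves:

0-0-0-0-0-0-0-0-0-0-0-0-0-0-0-0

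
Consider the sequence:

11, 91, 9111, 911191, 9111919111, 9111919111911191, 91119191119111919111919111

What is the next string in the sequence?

911191911191119191119191119111919111911191

This is a Fibonacci-style word recurrence s(k) = s(k−1)·s(k−2): e.g. 91·11 = 9111.
So term 8 is 91119191119111919111919111·9111919111911191.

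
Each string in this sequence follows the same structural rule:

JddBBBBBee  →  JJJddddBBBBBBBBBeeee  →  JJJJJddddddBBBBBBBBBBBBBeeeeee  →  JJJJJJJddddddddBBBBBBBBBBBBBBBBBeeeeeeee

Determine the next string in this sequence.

JJJJJJJJJddddddddddBBBBBBBBBBBBBBBBBBBBBeeeeeeeeee

Reading off run lengths: J runs 1, 3, 5, 7; d runs 2, 4, 6, 8; B runs 5, 9, 13, 17; e runs 2, 4, 6, 8 — each is linear in n (n = 1, 2, …).
Setting n = 5 gives 9, 10, 21, 10 characters in each block.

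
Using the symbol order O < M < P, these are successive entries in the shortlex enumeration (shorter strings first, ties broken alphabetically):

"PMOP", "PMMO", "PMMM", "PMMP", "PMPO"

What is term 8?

Continuing the enumeration 3 steps past PMPO: PMPO → PMPM → PMPP → (answer).

PPOO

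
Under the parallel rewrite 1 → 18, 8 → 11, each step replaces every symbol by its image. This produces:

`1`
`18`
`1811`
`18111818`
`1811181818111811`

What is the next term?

Applying the rule to each of the 16 symbols of 1811181818111811 gives the pieces 18 11 18 18 18 11 18 11 18 11 18 18 18 11 18 18, which concatenate to the answer.

18111818181118111811181818111818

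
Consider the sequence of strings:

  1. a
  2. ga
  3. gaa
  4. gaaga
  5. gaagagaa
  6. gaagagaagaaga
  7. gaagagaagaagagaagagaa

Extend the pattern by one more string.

From term 3 onward, concatenate the last term with the second-to-last: ga·a = gaa, gaa·ga = gaaga, …
Continuing: gaagagaagaagagaagagaa · gaagagaagaaga gives term 8.

gaagagaagaagagaagagaagaagagaagaaga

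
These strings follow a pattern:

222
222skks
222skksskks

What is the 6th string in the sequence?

222skksskksskksskksskks

The strings grow by a fixed suffix skks each time.
From 222skksskks, 3 further steps: 222skksskks → 222skksskksskks → 222skksskksskksskks → (answer).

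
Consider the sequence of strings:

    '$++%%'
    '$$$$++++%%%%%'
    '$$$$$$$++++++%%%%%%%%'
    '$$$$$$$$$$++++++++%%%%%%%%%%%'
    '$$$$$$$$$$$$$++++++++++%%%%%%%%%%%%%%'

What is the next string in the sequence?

Reading off run lengths: $ runs 1, 4, 7, 10, 13; + runs 2, 4, 6, 8, 10; % runs 2, 5, 8, 11, 14 — each is linear in n (n = 1, 2, …).
Setting n = 6 gives 16, 12, 17 characters in each block.

$$$$$$$$$$$$$$$$++++++++++++%%%%%%%%%%%%%%%%%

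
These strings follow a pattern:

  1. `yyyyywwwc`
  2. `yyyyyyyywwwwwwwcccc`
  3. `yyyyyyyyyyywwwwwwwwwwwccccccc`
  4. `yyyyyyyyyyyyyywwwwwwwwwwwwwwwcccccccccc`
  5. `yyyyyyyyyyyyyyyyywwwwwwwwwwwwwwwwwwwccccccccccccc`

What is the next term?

Term n consists of 3n+2 y's, followed by 4n-1 w's, followed by 3n-2 c's (n = 1, 2, …).
Setting n = 6 gives 20, 23, 16 characters in each block.

yyyyyyyyyyyyyyyyyyyywwwwwwwwwwwwwwwwwwwwwwwcccccccccccccccc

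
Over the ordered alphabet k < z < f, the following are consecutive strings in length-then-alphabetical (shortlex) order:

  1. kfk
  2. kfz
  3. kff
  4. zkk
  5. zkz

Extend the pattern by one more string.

The successor of zkz increments the rightmost position that isn't already f and resets every position after it to k.

zkf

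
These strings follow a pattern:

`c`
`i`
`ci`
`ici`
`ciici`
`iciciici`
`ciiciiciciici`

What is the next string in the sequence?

iciciiciciiciiciciici

This is a Fibonacci-style word recurrence s(k) = s(k−2)·s(k−1): e.g. c·i = ci.
So term 8 is iciciici·ciiciiciciici.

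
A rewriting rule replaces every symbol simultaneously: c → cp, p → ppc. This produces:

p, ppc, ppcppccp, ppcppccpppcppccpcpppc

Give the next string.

Rewriting the 21 symbols of ppcppccpppcppccpcpppc one by one yields ppc ppc cp ppc ppc cp cp ppc ppc ppc cp ppc ppc cp cp ppc cp ppc ppc ppc cp; concatenated:

ppcppccpppcppccpcpppcppcppccpppcppccpcpppccpppcppcppccp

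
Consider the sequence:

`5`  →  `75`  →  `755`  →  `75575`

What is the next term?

75575755

Each term (from the third on) is the previous term followed by the one before it: term 3 = 75·5 = 755.
So term 5 is 75575·755.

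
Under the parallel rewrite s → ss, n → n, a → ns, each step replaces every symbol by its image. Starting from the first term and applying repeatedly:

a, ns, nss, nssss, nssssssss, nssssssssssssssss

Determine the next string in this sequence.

nssssssssssssssssssssssssssssssss

Applying the rule to each of the 17 symbols of nssssssssssssssss gives the pieces n ss ss ss ss ss ss ss ss ss ss ss ss ss ss ss ss, which concatenate to the answer.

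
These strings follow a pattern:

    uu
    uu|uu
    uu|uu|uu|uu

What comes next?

Every step duplicates the string with '|' between the halves.
So the next term is two copies of uu|uu|uu|uu with '|' between the halves.

uu|uu|uu|uu|uu|uu|uu|uu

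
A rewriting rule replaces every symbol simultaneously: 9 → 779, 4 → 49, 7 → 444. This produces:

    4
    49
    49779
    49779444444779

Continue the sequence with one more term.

Rewriting the 14 symbols of 49779444444779 one by one yields 49 779 444 444 779 49 49 49 49 49 49 444 444 779; concatenated:

49779444444779494949494949444444779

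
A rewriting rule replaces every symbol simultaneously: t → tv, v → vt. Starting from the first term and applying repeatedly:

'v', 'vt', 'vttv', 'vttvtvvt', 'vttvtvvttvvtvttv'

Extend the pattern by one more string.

vttvtvvttvvtvttvtvvtvttvvttvtvvt

φ(vttvtvvttvvtvttv) expands symbol-by-symbol to vt tv tv vt tv vt vt tv tv vt vt tv vt tv tv vt; joining the 16 pieces gives the next term.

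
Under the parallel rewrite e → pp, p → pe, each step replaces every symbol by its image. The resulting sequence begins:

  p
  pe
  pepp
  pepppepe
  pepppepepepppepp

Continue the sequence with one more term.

φ(pepppepepepppepp) expands symbol-by-symbol to pe pp pe pe pe pp pe pp pe pp pe pe pe pp pe pe; joining the 16 pieces gives the next term.

pepppepepepppepppepppepepepppepe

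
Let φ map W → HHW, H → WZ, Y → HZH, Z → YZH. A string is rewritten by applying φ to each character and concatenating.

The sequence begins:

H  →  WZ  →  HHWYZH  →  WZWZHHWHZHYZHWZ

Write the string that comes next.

HHWYZHHHWYZHWZWZHHWWZYZHWZHZHYZHWZHHWYZH

Replace each of the 15 characters of WZWZHHWHZHYZHWZ in place — HHW YZH HHW YZH WZ WZ HHW WZ YZH WZ HZH YZH WZ HHW YZH — and concatenate.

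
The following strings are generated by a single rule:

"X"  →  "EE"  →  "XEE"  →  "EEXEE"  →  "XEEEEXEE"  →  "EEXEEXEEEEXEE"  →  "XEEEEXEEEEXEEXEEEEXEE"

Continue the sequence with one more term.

EEXEEXEEEEXEEXEEEEXEEEEXEEXEEEEXEE

Each term (from the third on) is the two preceding terms concatenated in order: term 3 = X·EE = XEE.
So term 8 is EEXEEXEEEEXEE·XEEEEXEEEEXEEXEEEEXEE.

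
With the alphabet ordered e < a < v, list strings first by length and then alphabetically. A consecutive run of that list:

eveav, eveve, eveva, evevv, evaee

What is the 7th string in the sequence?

evaev

Advancing 2 positions from evaee through evaee → evaea reaches term 7.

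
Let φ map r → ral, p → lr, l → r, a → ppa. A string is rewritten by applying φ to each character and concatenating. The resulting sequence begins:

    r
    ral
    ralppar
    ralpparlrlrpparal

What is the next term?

ralpparlrlrpparalrralrrallrlrpparalppar

φ(ralpparlrlrpparal) expands symbol-by-symbol to ral ppa r lr lr ppa ral r ral r ral lr lr ppa ral ppa r; joining the 17 pieces gives the next term.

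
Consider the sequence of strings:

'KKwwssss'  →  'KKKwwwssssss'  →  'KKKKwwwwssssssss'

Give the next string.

KKKKKwwwwwssssssssss

Term n consists of n K's, followed by n w's, followed by 2n s's, where the shown terms are n = 2, 3, 4.
At n = 5 the blocks have lengths 5, 5, 10.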